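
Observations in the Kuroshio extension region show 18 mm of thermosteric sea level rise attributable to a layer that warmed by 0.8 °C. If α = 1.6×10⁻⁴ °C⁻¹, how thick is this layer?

H ≈ 140 m

H = Δh/(αΔT) = 0.018 / (1.6×10⁻⁴ × 0.8) ≈ 140.6 m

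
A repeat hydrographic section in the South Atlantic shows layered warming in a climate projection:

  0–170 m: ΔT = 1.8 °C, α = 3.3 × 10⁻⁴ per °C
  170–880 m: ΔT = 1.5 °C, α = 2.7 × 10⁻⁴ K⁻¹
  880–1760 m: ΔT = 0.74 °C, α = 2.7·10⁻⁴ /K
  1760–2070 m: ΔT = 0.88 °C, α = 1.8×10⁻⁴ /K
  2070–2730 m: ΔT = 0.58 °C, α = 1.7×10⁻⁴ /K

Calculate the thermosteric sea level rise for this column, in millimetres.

Layer 1: 3.3×10⁻⁴ × 170 × 1.8 = 0.10098 m
2.7×10⁻⁴ × 710 × 1.5 = 0.28755 m
2.7×10⁻⁴ × 880 × 0.74 = 0.175824 m
1760–2070 m: 0.88 × 1.8×10⁻⁴ × 310 = 0.049104 m
660 × 1.7×10⁻⁴ × 0.58 = 0.065076 m
Δh = 0.10098 + 0.28755 + 0.175824 + 0.049104 + 0.065076 = 0.678534 m

680 mm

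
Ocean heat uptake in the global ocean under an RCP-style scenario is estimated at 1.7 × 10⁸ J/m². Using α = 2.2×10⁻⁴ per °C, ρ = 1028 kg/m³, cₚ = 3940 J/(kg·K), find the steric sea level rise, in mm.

about 9.23 mm

Δh = αQ/(ρcₚ) = 2.2×10⁻⁴ × 1.7×10⁸ / (1028 × 3940) ≈ 0.0092338 m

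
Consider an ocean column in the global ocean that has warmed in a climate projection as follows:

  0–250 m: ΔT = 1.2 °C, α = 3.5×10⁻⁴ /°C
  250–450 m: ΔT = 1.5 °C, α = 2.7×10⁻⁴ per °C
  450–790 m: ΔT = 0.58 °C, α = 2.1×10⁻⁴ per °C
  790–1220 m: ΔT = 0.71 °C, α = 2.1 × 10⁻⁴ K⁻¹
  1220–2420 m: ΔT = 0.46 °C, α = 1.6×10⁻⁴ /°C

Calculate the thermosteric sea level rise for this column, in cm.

0–250 m: 250 × 1.2 × 3.5×10⁻⁴ = 0.10500 m
250–450 m: 200 × 1.5 × 2.7×10⁻⁴ = 0.08100 m
Layer 3: 340 × 0.58 × 2.1×10⁻⁴ = 0.041412 m
430 × 2.1×10⁻⁴ × 0.71 = 0.064113 m
1220–2420 m: 1200 × 0.46 × 1.6×10⁻⁴ = 0.08832 m
Δh = 0.10500 + 0.08100 + 0.041412 + 0.064113 + 0.08832 = 0.379845 m ≈ 38.0 cm

about 38.0 cm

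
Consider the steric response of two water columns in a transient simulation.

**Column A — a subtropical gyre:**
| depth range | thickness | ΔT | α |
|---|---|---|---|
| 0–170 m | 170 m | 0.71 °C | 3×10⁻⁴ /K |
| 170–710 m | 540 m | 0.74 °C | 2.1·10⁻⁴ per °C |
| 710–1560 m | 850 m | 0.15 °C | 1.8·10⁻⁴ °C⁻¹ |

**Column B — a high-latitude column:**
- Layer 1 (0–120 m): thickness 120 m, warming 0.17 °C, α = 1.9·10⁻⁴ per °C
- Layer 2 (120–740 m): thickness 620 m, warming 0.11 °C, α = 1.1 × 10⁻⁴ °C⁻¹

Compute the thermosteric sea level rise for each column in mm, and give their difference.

A: 143 mm; B: 11.4 mm; difference 132 mm

A 0–170 m: 170 × 3×10⁻⁴ × 0.71 = 0.03621 m
A 170–710 m: 0.74 × 2.1×10⁻⁴ × 540 = 0.083916 m
A 850 × 1.8×10⁻⁴ × 0.15 = 0.02295 m
A total: 0.143076 m
B 0.17 × 1.9×10⁻⁴ × 120 = 0.003876 m
B 120–740 m: 620 × 0.11 × 1.1×10⁻⁴ = 0.007502 m
B total: 0.011378 m
Difference: 0.143076 − 0.011378 = 0.131698 m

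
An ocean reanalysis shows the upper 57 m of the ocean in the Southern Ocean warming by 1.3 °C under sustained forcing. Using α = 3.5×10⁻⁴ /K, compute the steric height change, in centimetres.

Δh = αΔT·H = 3.5×10⁻⁴ × 1.3 × 57 = 0.025935 m

Δh = 2.59 cm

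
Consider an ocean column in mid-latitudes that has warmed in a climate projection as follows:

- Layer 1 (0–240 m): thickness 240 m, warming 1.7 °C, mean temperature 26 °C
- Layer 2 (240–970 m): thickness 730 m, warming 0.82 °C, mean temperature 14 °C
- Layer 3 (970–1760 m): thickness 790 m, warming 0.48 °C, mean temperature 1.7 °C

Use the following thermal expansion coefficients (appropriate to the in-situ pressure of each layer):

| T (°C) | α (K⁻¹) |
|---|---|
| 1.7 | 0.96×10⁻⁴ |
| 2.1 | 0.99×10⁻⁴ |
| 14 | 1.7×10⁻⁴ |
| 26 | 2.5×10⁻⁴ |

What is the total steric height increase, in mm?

Layer 1 at 26 °C → α = 2.5×10⁻⁴ K⁻¹
Layer 2 at 14 °C → α = 1.7×10⁻⁴ K⁻¹
Layer 3 at 1.7 °C → α = 0.96×10⁻⁴ K⁻¹
2.5×10⁻⁴ × 1.7 × 240 = 0.10200 m
Layer 2: 730 × 1.7×10⁻⁴ × 0.82 = 0.101762 m
970–1760 m: 790 × 0.96×10⁻⁴ × 0.48 = 0.0364032 m
Δh = 0.10200 + 0.101762 + 0.0364032 = 0.2401652 m ≈ 240 mm

240 mm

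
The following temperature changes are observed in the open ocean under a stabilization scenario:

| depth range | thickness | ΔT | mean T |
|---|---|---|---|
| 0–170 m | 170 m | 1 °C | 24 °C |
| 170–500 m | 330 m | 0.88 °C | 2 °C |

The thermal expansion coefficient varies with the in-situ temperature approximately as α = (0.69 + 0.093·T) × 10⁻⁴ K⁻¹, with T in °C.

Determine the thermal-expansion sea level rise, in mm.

Layer 1: α = (0.69 + 0.093×24)×10⁻⁴ = 2.922×10⁻⁴ K⁻¹
Layer 2: α = (0.69 + 0.093×2)×10⁻⁴ = 0.876×10⁻⁴ K⁻¹
0–170 m: 2.922×10⁻⁴ × 170 × 1 = 0.049674 m
170–500 m: 330 × 0.88 × 0.876×10⁻⁴ = 0.02543904 m
Δh = 0.049674 + 0.02543904 = 0.07511304 m ≈ 75.1 mm

75.1 mm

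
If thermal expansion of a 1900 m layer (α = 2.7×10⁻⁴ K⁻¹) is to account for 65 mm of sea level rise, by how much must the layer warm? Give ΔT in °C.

0.127 °C

ΔT = Δh/(αH) = 0.065 / (2.7×10⁻⁴ × 1900) ≈ 0.1267 °C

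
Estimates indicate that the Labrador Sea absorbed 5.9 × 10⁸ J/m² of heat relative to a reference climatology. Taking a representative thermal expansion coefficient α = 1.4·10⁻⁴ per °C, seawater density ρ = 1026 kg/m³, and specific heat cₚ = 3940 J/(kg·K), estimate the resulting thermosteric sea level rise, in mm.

Δh = αQ/(ρcₚ) = 1.4×10⁻⁴ × 5.9×10⁸ / (1026 × 3940) ≈ 0.020433 m

20 mm of thermosteric rise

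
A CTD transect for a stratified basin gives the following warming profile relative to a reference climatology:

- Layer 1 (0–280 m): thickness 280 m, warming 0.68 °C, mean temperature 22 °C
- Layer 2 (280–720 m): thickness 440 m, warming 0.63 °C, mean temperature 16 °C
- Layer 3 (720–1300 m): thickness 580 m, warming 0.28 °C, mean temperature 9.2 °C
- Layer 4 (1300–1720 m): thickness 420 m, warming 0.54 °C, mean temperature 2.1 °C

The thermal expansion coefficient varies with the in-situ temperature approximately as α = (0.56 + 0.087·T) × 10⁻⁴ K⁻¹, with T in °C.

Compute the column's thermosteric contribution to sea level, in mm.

140 mm of thermosteric rise

Layer 1: α = (0.56 + 0.087×22)×10⁻⁴ = 2.474×10⁻⁴ K⁻¹
Layer 2: α = (0.56 + 0.087×16)×10⁻⁴ = 1.952×10⁻⁴ K⁻¹
Layer 3: α = (0.56 + 0.087×9.2)×10⁻⁴ = 1.3604×10⁻⁴ K⁻¹
Layer 4: α = (0.56 + 0.087×2.1)×10⁻⁴ = 0.7427×10⁻⁴ K⁻¹
Layer 1: 280 × 2.474×10⁻⁴ × 0.68 = 0.04710496 m
Layer 2: 1.952×10⁻⁴ × 0.63 × 440 = 0.05410944 m
Layer 3: 0.28 × 580 × 1.3604×10⁻⁴ = 0.022092896 m
420 × 0.7427×10⁻⁴ × 0.54 = 0.016844436 m
Δh = 0.04710496 + 0.05410944 + 0.022092896 + 0.016844436 = 0.140151732 m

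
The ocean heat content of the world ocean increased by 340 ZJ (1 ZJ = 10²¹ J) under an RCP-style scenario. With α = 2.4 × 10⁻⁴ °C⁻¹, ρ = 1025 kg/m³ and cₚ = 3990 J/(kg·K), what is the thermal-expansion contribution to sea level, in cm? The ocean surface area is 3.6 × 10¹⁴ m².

about 5.54 cm

Per unit area: Q = 340×10²¹ / (3.6×10¹⁴) ≈ 9.444×10⁸ J/m²
Δh = αQ/(ρcₚ) = 2.4×10⁻⁴ × 9.444×10⁸ / (1025 × 3990) ≈ 0.055421 m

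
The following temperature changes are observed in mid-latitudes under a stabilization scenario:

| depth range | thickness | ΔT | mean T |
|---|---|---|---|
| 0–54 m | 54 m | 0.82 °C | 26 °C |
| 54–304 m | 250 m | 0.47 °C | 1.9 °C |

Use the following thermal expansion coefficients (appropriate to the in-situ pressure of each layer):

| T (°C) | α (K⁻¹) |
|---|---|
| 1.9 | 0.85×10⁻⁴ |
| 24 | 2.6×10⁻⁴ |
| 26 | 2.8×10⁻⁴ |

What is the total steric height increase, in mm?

Layer 1 at 26 °C → α = 2.8×10⁻⁴ K⁻¹
Layer 2 at 1.9 °C → α = 0.85×10⁻⁴ K⁻¹
0–54 m: 2.8×10⁻⁴ × 0.82 × 54 = 0.0123984 m
Layer 2: 0.47 × 0.85×10⁻⁴ × 250 = 0.0099875 m
Δh = 0.0123984 + 0.0099875 = 0.0223859 m

22.4 mm of thermosteric rise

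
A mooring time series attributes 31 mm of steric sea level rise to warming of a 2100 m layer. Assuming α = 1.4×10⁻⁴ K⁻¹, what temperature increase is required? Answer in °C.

ΔT ≈ 0.11 °C

ΔT = Δh/(αH) = 0.031 / (1.4×10⁻⁴ × 2100) ≈ 0.1054 °C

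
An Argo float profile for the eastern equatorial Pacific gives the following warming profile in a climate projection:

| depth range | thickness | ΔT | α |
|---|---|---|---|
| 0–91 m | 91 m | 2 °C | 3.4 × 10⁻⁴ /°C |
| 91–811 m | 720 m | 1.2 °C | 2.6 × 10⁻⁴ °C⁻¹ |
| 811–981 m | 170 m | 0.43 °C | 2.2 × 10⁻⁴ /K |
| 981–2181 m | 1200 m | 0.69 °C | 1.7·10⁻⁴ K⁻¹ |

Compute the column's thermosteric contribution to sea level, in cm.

Δh = 44.3 cm

0–91 m: 2 × 3.4×10⁻⁴ × 91 = 0.06188 m
Layer 2: 2.6×10⁻⁴ × 720 × 1.2 = 0.22464 m
811–981 m: 0.43 × 170 × 2.2×10⁻⁴ = 0.016082 m
981–2181 m: 1200 × 1.7×10⁻⁴ × 0.69 = 0.14076 m
Δh = 0.06188 + 0.22464 + 0.016082 + 0.14076 = 0.443362 m ≈ 44.3 cm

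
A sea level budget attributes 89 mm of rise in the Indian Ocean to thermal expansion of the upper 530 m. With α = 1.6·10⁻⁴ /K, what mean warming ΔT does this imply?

ΔT = Δh/(αH) = 0.089 / (1.6×10⁻⁴ × 530) ≈ 1.050 °C

ΔT ≈ 1.05 °C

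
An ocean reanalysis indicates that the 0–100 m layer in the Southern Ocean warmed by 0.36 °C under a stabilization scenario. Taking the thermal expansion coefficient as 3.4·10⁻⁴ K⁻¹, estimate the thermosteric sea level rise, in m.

Δh = 0.0122 m

Δh = αΔT·H = 3.4×10⁻⁴ × 0.36 × 100 = 0.01224 m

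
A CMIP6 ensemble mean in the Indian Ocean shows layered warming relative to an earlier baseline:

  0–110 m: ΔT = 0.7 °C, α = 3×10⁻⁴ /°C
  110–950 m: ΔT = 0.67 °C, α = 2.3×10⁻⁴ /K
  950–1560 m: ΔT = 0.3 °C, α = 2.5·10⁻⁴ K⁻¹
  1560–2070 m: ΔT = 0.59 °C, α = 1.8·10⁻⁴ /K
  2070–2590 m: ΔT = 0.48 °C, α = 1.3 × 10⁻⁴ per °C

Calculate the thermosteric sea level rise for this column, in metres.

0.28 m of thermosteric rise

0–110 m: 0.7 × 110 × 3×10⁻⁴ = 0.02310 m
2.3×10⁻⁴ × 840 × 0.67 = 0.129444 m
Layer 3: 610 × 0.3 × 2.5×10⁻⁴ = 0.04575 m
0.59 × 1.8×10⁻⁴ × 510 = 0.054162 m
Layer 5: 0.48 × 1.3×10⁻⁴ × 520 = 0.032448 m
Δh = 0.02310 + 0.129444 + 0.04575 + 0.054162 + 0.032448 = 0.284904 m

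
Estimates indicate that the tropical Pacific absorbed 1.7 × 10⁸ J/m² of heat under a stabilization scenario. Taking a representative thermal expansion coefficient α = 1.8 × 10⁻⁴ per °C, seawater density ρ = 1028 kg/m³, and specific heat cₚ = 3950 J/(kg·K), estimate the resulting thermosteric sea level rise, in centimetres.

Δh = αQ/(ρcₚ) = 1.8×10⁻⁴ × 1.7×10⁸ / (1028 × 3950) ≈ 0.0075358 m

Δh = 0.75 cm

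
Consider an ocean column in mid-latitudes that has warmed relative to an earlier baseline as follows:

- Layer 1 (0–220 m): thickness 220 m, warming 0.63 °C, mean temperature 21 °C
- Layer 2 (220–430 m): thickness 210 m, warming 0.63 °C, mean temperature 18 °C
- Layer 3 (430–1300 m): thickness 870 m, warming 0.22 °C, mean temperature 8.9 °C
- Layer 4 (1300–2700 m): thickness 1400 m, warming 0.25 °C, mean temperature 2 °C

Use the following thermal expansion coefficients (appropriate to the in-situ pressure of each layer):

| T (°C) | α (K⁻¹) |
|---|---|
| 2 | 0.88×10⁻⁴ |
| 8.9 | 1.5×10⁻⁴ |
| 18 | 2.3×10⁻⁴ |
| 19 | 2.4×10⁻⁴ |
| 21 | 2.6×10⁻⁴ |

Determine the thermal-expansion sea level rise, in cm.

Layer 1 at 21 °C → α = 2.6×10⁻⁴ K⁻¹
Layer 2 at 18 °C → α = 2.3×10⁻⁴ K⁻¹
Layer 3 at 8.9 °C → α = 1.5×10⁻⁴ K⁻¹
Layer 4 at 2 °C → α = 0.88×10⁻⁴ K⁻¹
Layer 1: 0.63 × 220 × 2.6×10⁻⁴ = 0.036036 m
2.3×10⁻⁴ × 0.63 × 210 = 0.030429 m
1.5×10⁻⁴ × 870 × 0.22 = 0.02871 m
1300–2700 m: 0.25 × 0.88×10⁻⁴ × 1400 = 0.03080 m
Δh = 0.036036 + 0.030429 + 0.02871 + 0.03080 = 0.125975 m ≈ 12.6 cm

12.6 cm of thermosteric rise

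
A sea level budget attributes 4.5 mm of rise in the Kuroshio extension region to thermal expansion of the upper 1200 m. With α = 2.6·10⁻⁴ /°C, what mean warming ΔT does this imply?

ΔT ≈ 0.014 °C

ΔT = Δh/(αH) = 0.0045 / (2.6×10⁻⁴ × 1200) ≈ 0.01442 °C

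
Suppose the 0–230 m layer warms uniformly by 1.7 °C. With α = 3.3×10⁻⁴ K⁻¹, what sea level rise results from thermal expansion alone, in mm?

Δh = αΔT·H = 3.3×10⁻⁴ × 1.7 × 230 = 0.12903 m

129 mm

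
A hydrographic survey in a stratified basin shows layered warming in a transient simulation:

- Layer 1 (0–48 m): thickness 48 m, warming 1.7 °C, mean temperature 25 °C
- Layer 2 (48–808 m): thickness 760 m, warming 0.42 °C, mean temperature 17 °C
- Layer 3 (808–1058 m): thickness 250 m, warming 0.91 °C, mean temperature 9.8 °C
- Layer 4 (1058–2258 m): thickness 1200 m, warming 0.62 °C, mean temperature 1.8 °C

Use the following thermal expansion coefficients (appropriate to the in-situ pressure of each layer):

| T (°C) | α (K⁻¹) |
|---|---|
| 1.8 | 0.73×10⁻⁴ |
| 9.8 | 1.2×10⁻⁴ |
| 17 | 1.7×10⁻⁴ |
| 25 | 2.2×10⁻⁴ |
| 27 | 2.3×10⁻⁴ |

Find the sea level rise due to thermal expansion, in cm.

15.4 cm

Layer 1 at 25 °C → α = 2.2×10⁻⁴ K⁻¹
Layer 2 at 17 °C → α = 1.7×10⁻⁴ K⁻¹
Layer 3 at 9.8 °C → α = 1.2×10⁻⁴ K⁻¹
Layer 4 at 1.8 °C → α = 0.73×10⁻⁴ K⁻¹
0–48 m: 1.7 × 48 × 2.2×10⁻⁴ = 0.017952 m
48–808 m: 760 × 1.7×10⁻⁴ × 0.42 = 0.054264 m
Layer 3: 250 × 0.91 × 1.2×10⁻⁴ = 0.02730 m
1058–2258 m: 0.73×10⁻⁴ × 0.62 × 1200 = 0.054312 m
Δh = 0.017952 + 0.054264 + 0.02730 + 0.054312 = 0.153828 m ≈ 15.4 cm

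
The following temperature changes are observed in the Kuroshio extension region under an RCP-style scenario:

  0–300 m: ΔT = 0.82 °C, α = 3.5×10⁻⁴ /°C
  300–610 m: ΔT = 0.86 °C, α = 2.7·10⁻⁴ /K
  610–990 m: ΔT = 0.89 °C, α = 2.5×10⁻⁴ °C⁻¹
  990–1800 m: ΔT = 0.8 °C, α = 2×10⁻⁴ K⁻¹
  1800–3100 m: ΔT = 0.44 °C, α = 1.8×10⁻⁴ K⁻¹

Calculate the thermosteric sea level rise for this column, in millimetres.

Layer 1: 0.82 × 3.5×10⁻⁴ × 300 = 0.08610 m
300–610 m: 0.86 × 310 × 2.7×10⁻⁴ = 0.071982 m
0.89 × 2.5×10⁻⁴ × 380 = 0.08455 m
0.8 × 810 × 2×10⁻⁴ = 0.12960 m
1800–3100 m: 1300 × 0.44 × 1.8×10⁻⁴ = 0.10296 m
Δh = 0.08610 + 0.071982 + 0.08455 + 0.12960 + 0.10296 = 0.475192 m

Δh = 475 mm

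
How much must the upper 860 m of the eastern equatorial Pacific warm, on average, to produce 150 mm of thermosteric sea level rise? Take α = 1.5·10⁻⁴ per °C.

ΔT = Δh/(αH) = 0.15 / (1.5×10⁻⁴ × 860) ≈ 1.163 °C

ΔT ≈ 1.2 °C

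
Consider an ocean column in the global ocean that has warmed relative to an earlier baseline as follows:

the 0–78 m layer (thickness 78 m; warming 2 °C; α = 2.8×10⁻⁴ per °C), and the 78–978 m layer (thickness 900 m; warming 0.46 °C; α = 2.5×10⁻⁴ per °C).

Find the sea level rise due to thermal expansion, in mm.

Layer 1: 78 × 2 × 2.8×10⁻⁴ = 0.04368 m
900 × 2.5×10⁻⁴ × 0.46 = 0.10350 m
Δh = 0.04368 + 0.10350 = 0.14718 m ≈ 147 mm

147 mm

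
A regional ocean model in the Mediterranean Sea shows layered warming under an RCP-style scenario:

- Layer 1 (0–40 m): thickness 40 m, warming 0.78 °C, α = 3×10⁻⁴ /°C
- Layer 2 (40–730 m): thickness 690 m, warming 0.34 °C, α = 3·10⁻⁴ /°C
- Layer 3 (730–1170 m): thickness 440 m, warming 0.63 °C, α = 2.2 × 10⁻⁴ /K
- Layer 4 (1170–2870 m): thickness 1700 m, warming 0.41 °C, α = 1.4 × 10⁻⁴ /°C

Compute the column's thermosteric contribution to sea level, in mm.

Δh ≈ 238 mm

0.78 × 40 × 3×10⁻⁴ = 0.00936 m
Layer 2: 0.34 × 690 × 3×10⁻⁴ = 0.07038 m
Layer 3: 440 × 2.2×10⁻⁴ × 0.63 = 0.060984 m
1170–2870 m: 0.41 × 1700 × 1.4×10⁻⁴ = 0.09758 m
Δh = 0.00936 + 0.07038 + 0.060984 + 0.09758 = 0.238304 m ≈ 238 mm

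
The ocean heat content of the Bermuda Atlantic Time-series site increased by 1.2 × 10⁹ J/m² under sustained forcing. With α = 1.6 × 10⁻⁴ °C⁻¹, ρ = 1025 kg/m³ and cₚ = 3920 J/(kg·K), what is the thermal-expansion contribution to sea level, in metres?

Δh = αQ/(ρcₚ) = 1.6×10⁻⁴ × 1.2×10⁹ / (1025 × 3920) ≈ 0.047785 m

Δh ≈ 0.0478 m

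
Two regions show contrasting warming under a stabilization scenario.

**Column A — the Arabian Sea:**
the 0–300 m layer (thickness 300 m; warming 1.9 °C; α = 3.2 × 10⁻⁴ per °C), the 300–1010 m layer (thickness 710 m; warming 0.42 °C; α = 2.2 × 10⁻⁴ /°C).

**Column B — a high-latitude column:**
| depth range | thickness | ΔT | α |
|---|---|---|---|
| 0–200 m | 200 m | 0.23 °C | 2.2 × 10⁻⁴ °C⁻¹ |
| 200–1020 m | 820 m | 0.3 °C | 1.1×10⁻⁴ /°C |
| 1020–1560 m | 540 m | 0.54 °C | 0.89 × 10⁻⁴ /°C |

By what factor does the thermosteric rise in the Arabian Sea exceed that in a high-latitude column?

A 3.2×10⁻⁴ × 300 × 1.9 = 0.18240 m
A Layer 2: 2.2×10⁻⁴ × 0.42 × 710 = 0.065604 m
A total: 0.248004 m
B 200 × 0.23 × 2.2×10⁻⁴ = 0.01012 m
B 200–1020 m: 1.1×10⁻⁴ × 0.3 × 820 = 0.02706 m
B 540 × 0.89×10⁻⁴ × 0.54 = 0.0259524 m
B total: 0.0631324 m
Ratio: 0.248004 / 0.0631324 ≈ 3.928

a factor of 3.93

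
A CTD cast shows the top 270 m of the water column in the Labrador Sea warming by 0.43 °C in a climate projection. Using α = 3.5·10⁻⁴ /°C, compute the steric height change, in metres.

0.0406 m

Δh = αΔT·H = 3.5×10⁻⁴ × 0.43 × 270 = 0.040635 m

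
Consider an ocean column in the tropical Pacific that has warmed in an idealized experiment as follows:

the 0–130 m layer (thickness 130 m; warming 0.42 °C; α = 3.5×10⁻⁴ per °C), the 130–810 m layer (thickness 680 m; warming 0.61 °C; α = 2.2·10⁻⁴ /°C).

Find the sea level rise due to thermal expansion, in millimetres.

110 mm

0.42 × 3.5×10⁻⁴ × 130 = 0.01911 m
Layer 2: 2.2×10⁻⁴ × 0.61 × 680 = 0.091256 m
Δh = 0.01911 + 0.091256 = 0.110366 m ≈ 110 mm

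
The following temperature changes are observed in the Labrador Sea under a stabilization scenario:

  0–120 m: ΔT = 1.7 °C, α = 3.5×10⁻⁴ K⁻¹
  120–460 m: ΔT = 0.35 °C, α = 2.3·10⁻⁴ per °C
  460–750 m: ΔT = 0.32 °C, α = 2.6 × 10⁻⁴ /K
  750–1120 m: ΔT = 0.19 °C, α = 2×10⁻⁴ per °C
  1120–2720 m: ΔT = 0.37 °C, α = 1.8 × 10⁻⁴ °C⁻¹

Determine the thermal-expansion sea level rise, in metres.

Layer 1: 120 × 3.5×10⁻⁴ × 1.7 = 0.07140 m
2.3×10⁻⁴ × 0.35 × 340 = 0.02737 m
2.6×10⁻⁴ × 290 × 0.32 = 0.024128 m
Layer 4: 0.19 × 2×10⁻⁴ × 370 = 0.01406 m
1120–2720 m: 0.37 × 1.8×10⁻⁴ × 1600 = 0.10656 m
Δh = 0.07140 + 0.02737 + 0.024128 + 0.01406 + 0.10656 = 0.243518 m

0.244 m of thermosteric rise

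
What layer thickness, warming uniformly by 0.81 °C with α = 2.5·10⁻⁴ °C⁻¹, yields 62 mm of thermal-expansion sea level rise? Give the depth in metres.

H ≈ 306 m

H = Δh/(αΔT) = 0.062 / (2.5×10⁻⁴ × 0.81) ≈ 306.2 m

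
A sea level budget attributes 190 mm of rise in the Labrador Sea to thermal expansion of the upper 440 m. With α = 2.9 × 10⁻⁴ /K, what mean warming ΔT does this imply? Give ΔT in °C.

about 1.49 °C

ΔT = Δh/(αH) = 0.19 / (2.9×10⁻⁴ × 440) ≈ 1.489 °C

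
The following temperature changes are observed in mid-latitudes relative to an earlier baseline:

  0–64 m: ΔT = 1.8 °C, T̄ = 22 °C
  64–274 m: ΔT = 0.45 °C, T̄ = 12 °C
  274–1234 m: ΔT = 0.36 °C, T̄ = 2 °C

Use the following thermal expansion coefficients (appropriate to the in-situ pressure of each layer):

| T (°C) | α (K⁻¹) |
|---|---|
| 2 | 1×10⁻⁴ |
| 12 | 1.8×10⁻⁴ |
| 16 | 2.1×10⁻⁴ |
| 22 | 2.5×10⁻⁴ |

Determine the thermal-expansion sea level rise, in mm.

Layer 1 at 22 °C → α = 2.5×10⁻⁴ K⁻¹
Layer 2 at 12 °C → α = 1.8×10⁻⁴ K⁻¹
Layer 3 at 2 °C → α = 1×10⁻⁴ K⁻¹
Layer 1: 1.8 × 2.5×10⁻⁴ × 64 = 0.02880 m
64–274 m: 210 × 1.8×10⁻⁴ × 0.45 = 0.01701 m
1×10⁻⁴ × 960 × 0.36 = 0.03456 m
Δh = 0.02880 + 0.01701 + 0.03456 = 0.08037 m ≈ 80.4 mm

Δh = 80.4 mm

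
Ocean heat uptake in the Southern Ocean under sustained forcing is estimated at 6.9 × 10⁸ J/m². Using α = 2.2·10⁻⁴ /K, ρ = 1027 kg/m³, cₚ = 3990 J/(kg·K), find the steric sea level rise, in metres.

Δh = αQ/(ρcₚ) = 2.2×10⁻⁴ × 6.9×10⁸ / (1027 × 3990) ≈ 0.037045 m

0.037 m of thermosteric rise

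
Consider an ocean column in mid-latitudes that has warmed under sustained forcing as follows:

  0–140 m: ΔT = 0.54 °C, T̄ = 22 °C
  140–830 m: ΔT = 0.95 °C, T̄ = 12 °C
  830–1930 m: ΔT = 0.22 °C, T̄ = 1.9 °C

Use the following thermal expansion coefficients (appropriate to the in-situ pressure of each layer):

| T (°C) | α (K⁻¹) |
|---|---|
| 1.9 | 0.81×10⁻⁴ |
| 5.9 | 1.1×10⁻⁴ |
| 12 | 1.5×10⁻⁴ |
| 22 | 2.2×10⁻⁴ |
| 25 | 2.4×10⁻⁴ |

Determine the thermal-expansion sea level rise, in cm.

Layer 1 at 22 °C → α = 2.2×10⁻⁴ K⁻¹
Layer 2 at 12 °C → α = 1.5×10⁻⁴ K⁻¹
Layer 3 at 1.9 °C → α = 0.81×10⁻⁴ K⁻¹
Layer 1: 2.2×10⁻⁴ × 140 × 0.54 = 0.016632 m
1.5×10⁻⁴ × 690 × 0.95 = 0.098325 m
830–1930 m: 1100 × 0.22 × 0.81×10⁻⁴ = 0.019602 m
Δh = 0.016632 + 0.098325 + 0.019602 = 0.134559 m

about 13 cm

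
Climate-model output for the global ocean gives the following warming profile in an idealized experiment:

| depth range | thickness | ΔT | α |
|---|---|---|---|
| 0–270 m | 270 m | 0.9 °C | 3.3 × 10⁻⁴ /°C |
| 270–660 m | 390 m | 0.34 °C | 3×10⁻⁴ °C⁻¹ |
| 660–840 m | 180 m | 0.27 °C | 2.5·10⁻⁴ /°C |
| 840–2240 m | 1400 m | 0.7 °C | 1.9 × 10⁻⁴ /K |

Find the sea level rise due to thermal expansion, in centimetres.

about 31.8 cm

Layer 1: 0.9 × 3.3×10⁻⁴ × 270 = 0.08019 m
3×10⁻⁴ × 0.34 × 390 = 0.03978 m
Layer 3: 0.27 × 2.5×10⁻⁴ × 180 = 0.01215 m
0.7 × 1400 × 1.9×10⁻⁴ = 0.18620 m
Δh = 0.08019 + 0.03978 + 0.01215 + 0.18620 = 0.31832 m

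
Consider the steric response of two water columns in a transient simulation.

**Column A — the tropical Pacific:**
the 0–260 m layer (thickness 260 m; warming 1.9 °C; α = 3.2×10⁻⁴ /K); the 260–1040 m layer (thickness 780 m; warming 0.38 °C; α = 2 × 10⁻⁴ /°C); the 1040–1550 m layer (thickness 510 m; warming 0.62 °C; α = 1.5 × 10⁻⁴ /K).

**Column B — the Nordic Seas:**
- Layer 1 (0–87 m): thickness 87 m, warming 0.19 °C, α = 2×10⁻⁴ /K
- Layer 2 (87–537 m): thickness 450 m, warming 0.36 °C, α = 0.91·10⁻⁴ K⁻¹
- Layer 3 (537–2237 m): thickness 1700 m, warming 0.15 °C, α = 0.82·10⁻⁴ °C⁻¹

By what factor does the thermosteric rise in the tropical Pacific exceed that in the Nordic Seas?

a factor of 6.8

A 0–260 m: 3.2×10⁻⁴ × 260 × 1.9 = 0.15808 m
A 0.38 × 2×10⁻⁴ × 780 = 0.05928 m
A Layer 3: 1.5×10⁻⁴ × 510 × 0.62 = 0.04743 m
A total: 0.26479 m
B 0–87 m: 0.19 × 87 × 2×10⁻⁴ = 0.003306 m
B 87–537 m: 0.91×10⁻⁴ × 0.36 × 450 = 0.014742 m
B 537–2237 m: 0.15 × 0.82×10⁻⁴ × 1700 = 0.02091 m
B total: 0.038958 m
Ratio: 0.26479 / 0.038958 ≈ 6.797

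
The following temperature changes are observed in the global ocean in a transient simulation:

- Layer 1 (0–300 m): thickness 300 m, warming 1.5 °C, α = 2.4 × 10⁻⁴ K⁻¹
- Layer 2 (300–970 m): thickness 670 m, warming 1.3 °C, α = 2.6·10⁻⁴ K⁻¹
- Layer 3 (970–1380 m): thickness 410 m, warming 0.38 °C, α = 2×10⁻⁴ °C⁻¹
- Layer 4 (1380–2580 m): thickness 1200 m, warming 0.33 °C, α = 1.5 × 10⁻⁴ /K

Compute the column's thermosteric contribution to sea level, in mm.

Layer 1: 2.4×10⁻⁴ × 300 × 1.5 = 0.10800 m
Layer 2: 1.3 × 2.6×10⁻⁴ × 670 = 0.22646 m
970–1380 m: 0.38 × 2×10⁻⁴ × 410 = 0.03116 m
Layer 4: 1.5×10⁻⁴ × 0.33 × 1200 = 0.05940 m
Δh = 0.10800 + 0.22646 + 0.03116 + 0.05940 = 0.42502 m

Δh ≈ 425 mm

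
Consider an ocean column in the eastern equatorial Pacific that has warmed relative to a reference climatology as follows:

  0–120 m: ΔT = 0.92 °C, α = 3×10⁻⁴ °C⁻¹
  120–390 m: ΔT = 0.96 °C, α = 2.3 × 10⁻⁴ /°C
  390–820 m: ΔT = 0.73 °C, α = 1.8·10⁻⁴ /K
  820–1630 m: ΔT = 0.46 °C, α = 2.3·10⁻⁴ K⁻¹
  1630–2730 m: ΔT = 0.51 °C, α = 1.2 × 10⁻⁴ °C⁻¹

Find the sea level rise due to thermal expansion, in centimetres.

0–120 m: 120 × 3×10⁻⁴ × 0.92 = 0.03312 m
Layer 2: 0.96 × 2.3×10⁻⁴ × 270 = 0.059616 m
Layer 3: 1.8×10⁻⁴ × 430 × 0.73 = 0.056502 m
820–1630 m: 0.46 × 2.3×10⁻⁴ × 810 = 0.085698 m
0.51 × 1100 × 1.2×10⁻⁴ = 0.06732 m
Δh = 0.03312 + 0.059616 + 0.056502 + 0.085698 + 0.06732 = 0.302256 m

about 30.2 cm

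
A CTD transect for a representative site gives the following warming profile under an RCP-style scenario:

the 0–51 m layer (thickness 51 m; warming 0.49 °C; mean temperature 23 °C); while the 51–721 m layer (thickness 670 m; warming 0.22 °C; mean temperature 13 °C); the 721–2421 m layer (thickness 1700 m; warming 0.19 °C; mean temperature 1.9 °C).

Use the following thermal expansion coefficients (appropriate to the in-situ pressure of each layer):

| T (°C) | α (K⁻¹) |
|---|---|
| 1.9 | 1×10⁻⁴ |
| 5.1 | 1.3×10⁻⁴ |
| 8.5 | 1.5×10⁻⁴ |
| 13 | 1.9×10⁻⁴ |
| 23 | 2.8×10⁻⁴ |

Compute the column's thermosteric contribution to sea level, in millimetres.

67.3 mm

Layer 1 at 23 °C → α = 2.8×10⁻⁴ K⁻¹
Layer 2 at 13 °C → α = 1.9×10⁻⁴ K⁻¹
Layer 3 at 1.9 °C → α = 1×10⁻⁴ K⁻¹
0–51 m: 0.49 × 51 × 2.8×10⁻⁴ = 0.0069972 m
51–721 m: 670 × 0.22 × 1.9×10⁻⁴ = 0.028006 m
721–2421 m: 1×10⁻⁴ × 0.19 × 1700 = 0.03230 m
Δh = 0.0069972 + 0.028006 + 0.03230 = 0.0673032 m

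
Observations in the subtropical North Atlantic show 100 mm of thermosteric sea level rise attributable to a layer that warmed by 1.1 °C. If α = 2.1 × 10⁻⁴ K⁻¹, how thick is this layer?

about 433 m

H = Δh/(αΔT) = 0.1 / (2.1×10⁻⁴ × 1.1) ≈ 432.9 m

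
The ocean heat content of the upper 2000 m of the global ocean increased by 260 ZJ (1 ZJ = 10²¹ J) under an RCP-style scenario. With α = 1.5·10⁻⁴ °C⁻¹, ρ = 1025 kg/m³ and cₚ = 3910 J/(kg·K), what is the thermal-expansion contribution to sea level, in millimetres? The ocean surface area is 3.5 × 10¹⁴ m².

Per unit area: Q = 260×10²¹ / (3.5×10¹⁴) ≈ 7.429×10⁸ J/m²
Δh = αQ/(ρcₚ) = 1.5×10⁻⁴ × 7.429×10⁸ / (1025 × 3910) ≈ 0.027805 m

28 mm of thermosteric rise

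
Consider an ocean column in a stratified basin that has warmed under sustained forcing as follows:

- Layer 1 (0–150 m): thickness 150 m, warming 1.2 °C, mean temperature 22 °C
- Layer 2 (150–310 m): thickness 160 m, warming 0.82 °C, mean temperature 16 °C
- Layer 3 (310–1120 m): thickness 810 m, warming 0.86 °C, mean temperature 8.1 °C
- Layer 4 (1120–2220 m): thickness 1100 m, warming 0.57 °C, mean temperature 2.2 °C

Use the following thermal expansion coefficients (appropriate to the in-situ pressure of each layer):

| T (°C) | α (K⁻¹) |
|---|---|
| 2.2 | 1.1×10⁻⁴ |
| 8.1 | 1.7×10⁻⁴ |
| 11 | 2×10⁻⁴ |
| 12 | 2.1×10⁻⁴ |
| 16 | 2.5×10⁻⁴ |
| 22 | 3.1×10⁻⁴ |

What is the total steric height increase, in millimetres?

280 mm of thermosteric rise

Layer 1 at 22 °C → α = 3.1×10⁻⁴ K⁻¹
Layer 2 at 16 °C → α = 2.5×10⁻⁴ K⁻¹
Layer 3 at 8.1 °C → α = 1.7×10⁻⁴ K⁻¹
Layer 4 at 2.2 °C → α = 1.1×10⁻⁴ K⁻¹
0–150 m: 1.2 × 150 × 3.1×10⁻⁴ = 0.05580 m
150–310 m: 2.5×10⁻⁴ × 160 × 0.82 = 0.03280 m
Layer 3: 0.86 × 1.7×10⁻⁴ × 810 = 0.118422 m
Layer 4: 0.57 × 1.1×10⁻⁴ × 1100 = 0.06897 m
Δh = 0.05580 + 0.03280 + 0.118422 + 0.06897 = 0.275992 m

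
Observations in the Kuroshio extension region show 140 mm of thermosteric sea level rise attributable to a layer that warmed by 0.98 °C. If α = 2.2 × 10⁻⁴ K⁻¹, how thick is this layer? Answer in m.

H ≈ 649 m

H = Δh/(αΔT) = 0.14 / (2.2×10⁻⁴ × 0.98) ≈ 649.4 m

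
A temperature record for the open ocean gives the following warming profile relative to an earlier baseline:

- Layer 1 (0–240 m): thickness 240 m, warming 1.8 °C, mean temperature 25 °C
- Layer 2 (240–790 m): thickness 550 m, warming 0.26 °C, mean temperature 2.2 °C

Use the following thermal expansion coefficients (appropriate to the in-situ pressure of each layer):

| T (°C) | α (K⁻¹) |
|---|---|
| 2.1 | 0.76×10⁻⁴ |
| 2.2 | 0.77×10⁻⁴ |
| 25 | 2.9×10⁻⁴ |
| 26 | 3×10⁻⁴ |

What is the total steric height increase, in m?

Layer 1 at 25 °C → α = 2.9×10⁻⁴ K⁻¹
Layer 2 at 2.2 °C → α = 0.77×10⁻⁴ K⁻¹
0–240 m: 240 × 1.8 × 2.9×10⁻⁴ = 0.12528 m
240–790 m: 550 × 0.77×10⁻⁴ × 0.26 = 0.011011 m
Δh = 0.12528 + 0.011011 = 0.136291 m ≈ 0.14 m

Δh = 0.14 m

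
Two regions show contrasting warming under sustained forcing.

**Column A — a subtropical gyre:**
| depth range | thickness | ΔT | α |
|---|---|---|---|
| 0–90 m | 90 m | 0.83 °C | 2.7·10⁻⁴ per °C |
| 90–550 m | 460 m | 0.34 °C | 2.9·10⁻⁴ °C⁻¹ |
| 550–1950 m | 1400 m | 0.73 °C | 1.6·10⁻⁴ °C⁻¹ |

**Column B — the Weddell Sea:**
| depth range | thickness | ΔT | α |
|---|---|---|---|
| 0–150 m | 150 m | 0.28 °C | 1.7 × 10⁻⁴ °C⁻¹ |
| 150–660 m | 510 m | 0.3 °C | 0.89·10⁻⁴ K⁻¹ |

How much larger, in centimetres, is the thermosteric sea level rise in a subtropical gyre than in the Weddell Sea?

Δh_A − Δh_B ≈ 21 cm

A 0.83 × 2.7×10⁻⁴ × 90 = 0.020169 m
A 90–550 m: 460 × 0.34 × 2.9×10⁻⁴ = 0.045356 m
A 550–1950 m: 1400 × 1.6×10⁻⁴ × 0.73 = 0.16352 m
A total: 0.229045 m
B 0.28 × 1.7×10⁻⁴ × 150 = 0.00714 m
B 150–660 m: 0.3 × 510 × 0.89×10⁻⁴ = 0.013617 m
B total: 0.020757 m
Difference: 0.229045 − 0.020757 = 0.208288 m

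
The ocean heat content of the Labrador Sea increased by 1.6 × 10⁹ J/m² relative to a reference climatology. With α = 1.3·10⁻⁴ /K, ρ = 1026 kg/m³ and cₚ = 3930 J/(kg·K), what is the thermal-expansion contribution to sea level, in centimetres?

Δh = αQ/(ρcₚ) = 1.3×10⁻⁴ × 1.6×10⁹ / (1026 × 3930) ≈ 0.051585 m

about 5.16 cm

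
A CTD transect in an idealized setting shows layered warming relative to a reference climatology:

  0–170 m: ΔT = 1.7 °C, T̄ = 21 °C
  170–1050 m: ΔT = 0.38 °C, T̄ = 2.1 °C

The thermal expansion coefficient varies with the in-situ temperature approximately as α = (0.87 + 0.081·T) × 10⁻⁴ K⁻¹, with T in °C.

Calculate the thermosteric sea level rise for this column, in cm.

Layer 1: α = (0.87 + 0.081×21)×10⁻⁴ = 2.571×10⁻⁴ K⁻¹
Layer 2: α = (0.87 + 0.081×2.1)×10⁻⁴ = 1.0401×10⁻⁴ K⁻¹
0–170 m: 2.571×10⁻⁴ × 170 × 1.7 = 0.0743019 m
170–1050 m: 880 × 1.0401×10⁻⁴ × 0.38 = 0.034780944 m
Δh = 0.0743019 + 0.034780944 = 0.109082844 m

about 10.9 cm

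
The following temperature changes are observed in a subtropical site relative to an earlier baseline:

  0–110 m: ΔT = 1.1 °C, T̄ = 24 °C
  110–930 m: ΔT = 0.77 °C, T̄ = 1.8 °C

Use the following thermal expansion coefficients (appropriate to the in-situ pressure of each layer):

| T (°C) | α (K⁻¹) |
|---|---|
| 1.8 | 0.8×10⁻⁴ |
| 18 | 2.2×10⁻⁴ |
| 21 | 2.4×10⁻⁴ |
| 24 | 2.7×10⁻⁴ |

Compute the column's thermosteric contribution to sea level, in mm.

83 mm of thermosteric rise

Layer 1 at 24 °C → α = 2.7×10⁻⁴ K⁻¹
Layer 2 at 1.8 °C → α = 0.8×10⁻⁴ K⁻¹
110 × 2.7×10⁻⁴ × 1.1 = 0.03267 m
110–930 m: 0.77 × 0.8×10⁻⁴ × 820 = 0.050512 m
Δh = 0.03267 + 0.050512 = 0.083182 m ≈ 83 mm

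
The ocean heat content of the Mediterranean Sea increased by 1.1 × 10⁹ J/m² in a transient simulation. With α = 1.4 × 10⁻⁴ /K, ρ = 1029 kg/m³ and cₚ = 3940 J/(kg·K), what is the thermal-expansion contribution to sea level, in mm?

38 mm of thermosteric rise

Δh = αQ/(ρcₚ) = 1.4×10⁻⁴ × 1.1×10⁹ / (1029 × 3940) ≈ 0.037985 m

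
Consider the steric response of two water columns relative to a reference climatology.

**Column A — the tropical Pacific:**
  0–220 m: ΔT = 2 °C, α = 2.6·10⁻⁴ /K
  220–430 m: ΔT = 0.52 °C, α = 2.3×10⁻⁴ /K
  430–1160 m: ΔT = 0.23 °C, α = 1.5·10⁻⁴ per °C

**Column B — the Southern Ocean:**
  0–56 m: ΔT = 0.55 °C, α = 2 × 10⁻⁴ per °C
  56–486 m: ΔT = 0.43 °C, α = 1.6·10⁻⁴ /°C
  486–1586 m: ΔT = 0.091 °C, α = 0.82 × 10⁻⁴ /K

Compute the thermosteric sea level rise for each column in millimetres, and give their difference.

A 0–220 m: 2.6×10⁻⁴ × 2 × 220 = 0.11440 m
A 0.52 × 2.3×10⁻⁴ × 210 = 0.025116 m
A 730 × 1.5×10⁻⁴ × 0.23 = 0.025185 m
A total: 0.164701 m
B 0–56 m: 0.55 × 56 × 2×10⁻⁴ = 0.00616 m
B Layer 2: 0.43 × 1.6×10⁻⁴ × 430 = 0.029584 m
B 0.091 × 0.82×10⁻⁴ × 1100 = 0.0082082 m
B total: 0.0439522 m
Difference: 0.164701 − 0.0439522 = 0.1207488 m

Δh_A ≈ 160 mm, Δh_B ≈ 44 mm; difference ≈ 120 mm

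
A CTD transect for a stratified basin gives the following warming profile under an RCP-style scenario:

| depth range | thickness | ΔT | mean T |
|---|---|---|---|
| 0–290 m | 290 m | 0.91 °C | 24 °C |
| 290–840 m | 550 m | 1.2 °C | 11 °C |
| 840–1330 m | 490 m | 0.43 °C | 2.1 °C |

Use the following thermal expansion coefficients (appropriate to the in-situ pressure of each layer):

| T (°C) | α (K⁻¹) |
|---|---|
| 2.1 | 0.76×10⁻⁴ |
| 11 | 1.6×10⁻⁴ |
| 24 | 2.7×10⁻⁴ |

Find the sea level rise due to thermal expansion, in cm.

Layer 1 at 24 °C → α = 2.7×10⁻⁴ K⁻¹
Layer 2 at 11 °C → α = 1.6×10⁻⁴ K⁻¹
Layer 3 at 2.1 °C → α = 0.76×10⁻⁴ K⁻¹
Layer 1: 2.7×10⁻⁴ × 0.91 × 290 = 0.071253 m
Layer 2: 1.6×10⁻⁴ × 550 × 1.2 = 0.10560 m
Layer 3: 0.43 × 0.76×10⁻⁴ × 490 = 0.0160132 m
Δh = 0.071253 + 0.10560 + 0.0160132 = 0.1928662 m

Δh ≈ 19 cm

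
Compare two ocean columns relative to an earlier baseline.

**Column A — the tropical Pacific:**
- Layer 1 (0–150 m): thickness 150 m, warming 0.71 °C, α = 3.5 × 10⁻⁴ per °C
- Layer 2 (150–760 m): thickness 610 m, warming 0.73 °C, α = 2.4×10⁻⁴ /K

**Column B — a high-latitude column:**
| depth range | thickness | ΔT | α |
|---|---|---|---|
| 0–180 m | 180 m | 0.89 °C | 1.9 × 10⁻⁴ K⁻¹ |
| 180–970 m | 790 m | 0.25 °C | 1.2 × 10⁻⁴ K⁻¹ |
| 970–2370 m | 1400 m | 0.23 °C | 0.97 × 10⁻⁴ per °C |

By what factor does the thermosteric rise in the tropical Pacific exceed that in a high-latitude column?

A 0–150 m: 150 × 0.71 × 3.5×10⁻⁴ = 0.037275 m
A 150–760 m: 610 × 2.4×10⁻⁴ × 0.73 = 0.106872 m
A total: 0.144147 m
B 0–180 m: 1.9×10⁻⁴ × 0.89 × 180 = 0.030438 m
B 180–970 m: 790 × 0.25 × 1.2×10⁻⁴ = 0.02370 m
B Layer 3: 0.97×10⁻⁴ × 0.23 × 1400 = 0.031234 m
B total: 0.085372 m
Ratio: 0.144147 / 0.085372 ≈ 1.688

1.69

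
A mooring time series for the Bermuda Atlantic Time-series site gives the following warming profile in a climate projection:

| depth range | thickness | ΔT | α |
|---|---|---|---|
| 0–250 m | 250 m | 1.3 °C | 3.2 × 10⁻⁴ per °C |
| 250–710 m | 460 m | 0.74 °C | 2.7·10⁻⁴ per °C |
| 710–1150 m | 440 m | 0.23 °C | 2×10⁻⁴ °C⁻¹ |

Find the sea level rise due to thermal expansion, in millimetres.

about 220 mm

250 × 1.3 × 3.2×10⁻⁴ = 0.10400 m
460 × 0.74 × 2.7×10⁻⁴ = 0.091908 m
Layer 3: 2×10⁻⁴ × 440 × 0.23 = 0.02024 m
Δh = 0.10400 + 0.091908 + 0.02024 = 0.216148 m ≈ 220 mm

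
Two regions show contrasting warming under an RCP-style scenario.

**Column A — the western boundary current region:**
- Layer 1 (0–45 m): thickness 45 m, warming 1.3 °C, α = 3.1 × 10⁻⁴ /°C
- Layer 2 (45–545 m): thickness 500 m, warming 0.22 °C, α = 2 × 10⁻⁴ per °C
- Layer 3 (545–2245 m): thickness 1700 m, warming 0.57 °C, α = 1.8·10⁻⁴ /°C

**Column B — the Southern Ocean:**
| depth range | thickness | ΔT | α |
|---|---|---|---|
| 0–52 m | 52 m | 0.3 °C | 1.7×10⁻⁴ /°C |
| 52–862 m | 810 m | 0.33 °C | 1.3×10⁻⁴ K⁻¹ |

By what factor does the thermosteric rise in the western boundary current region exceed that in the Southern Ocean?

A 0–45 m: 3.1×10⁻⁴ × 45 × 1.3 = 0.018135 m
A 500 × 0.22 × 2×10⁻⁴ = 0.02200 m
A Layer 3: 1.8×10⁻⁴ × 1700 × 0.57 = 0.17442 m
A total: 0.214555 m
B 0–52 m: 52 × 1.7×10⁻⁴ × 0.3 = 0.002652 m
B Layer 2: 1.3×10⁻⁴ × 810 × 0.33 = 0.034749 m
B total: 0.037401 m
Ratio: 0.214555 / 0.037401 ≈ 5.737

a factor of 5.7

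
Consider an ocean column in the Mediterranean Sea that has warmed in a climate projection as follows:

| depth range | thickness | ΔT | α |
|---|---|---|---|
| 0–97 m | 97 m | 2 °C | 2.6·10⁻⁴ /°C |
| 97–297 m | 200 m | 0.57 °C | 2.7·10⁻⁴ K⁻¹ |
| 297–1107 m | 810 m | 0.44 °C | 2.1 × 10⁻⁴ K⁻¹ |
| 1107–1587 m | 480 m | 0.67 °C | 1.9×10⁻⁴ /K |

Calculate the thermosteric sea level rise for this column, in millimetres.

220 mm

2 × 97 × 2.6×10⁻⁴ = 0.05044 m
Layer 2: 0.57 × 200 × 2.7×10⁻⁴ = 0.03078 m
2.1×10⁻⁴ × 810 × 0.44 = 0.074844 m
Layer 4: 0.67 × 480 × 1.9×10⁻⁴ = 0.061104 m
Δh = 0.05044 + 0.03078 + 0.074844 + 0.061104 = 0.217168 m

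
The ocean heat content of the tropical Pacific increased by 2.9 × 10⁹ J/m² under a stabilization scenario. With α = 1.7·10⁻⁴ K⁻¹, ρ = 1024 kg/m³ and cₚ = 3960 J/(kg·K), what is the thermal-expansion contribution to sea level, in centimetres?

12.2 cm of thermosteric rise

Δh = αQ/(ρcₚ) = 1.7×10⁻⁴ × 2.9×10⁹ / (1024 × 3960) ≈ 0.12158 m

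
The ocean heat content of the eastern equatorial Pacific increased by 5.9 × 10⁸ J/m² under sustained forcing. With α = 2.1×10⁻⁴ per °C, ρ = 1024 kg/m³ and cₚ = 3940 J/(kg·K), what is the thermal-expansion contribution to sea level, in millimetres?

30.7 mm of thermosteric rise

Δh = αQ/(ρcₚ) = 2.1×10⁻⁴ × 5.9×10⁸ / (1024 × 3940) ≈ 0.03071 m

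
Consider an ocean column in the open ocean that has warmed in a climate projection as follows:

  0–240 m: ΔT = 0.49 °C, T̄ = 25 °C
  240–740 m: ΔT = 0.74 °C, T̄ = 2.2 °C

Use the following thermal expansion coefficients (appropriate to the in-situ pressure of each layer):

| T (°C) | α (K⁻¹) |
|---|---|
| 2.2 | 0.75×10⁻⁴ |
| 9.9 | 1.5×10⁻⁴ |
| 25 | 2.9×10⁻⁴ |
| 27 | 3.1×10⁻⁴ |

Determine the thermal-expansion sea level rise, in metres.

Δh ≈ 0.0619 m

Layer 1 at 25 °C → α = 2.9×10⁻⁴ K⁻¹
Layer 2 at 2.2 °C → α = 0.75×10⁻⁴ K⁻¹
Layer 1: 0.49 × 240 × 2.9×10⁻⁴ = 0.034104 m
Layer 2: 0.75×10⁻⁴ × 0.74 × 500 = 0.02775 m
Δh = 0.034104 + 0.02775 = 0.061854 m ≈ 0.0619 m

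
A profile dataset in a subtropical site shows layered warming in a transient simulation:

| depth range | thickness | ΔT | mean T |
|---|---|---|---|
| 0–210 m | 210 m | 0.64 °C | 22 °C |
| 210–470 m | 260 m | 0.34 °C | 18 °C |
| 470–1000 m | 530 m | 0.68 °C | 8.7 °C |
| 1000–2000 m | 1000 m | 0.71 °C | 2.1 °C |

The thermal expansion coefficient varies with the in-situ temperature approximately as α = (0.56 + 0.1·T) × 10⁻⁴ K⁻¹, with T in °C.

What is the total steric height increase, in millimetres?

Layer 1: α = (0.56 + 0.1×22)×10⁻⁴ = 2.76×10⁻⁴ K⁻¹
Layer 2: α = (0.56 + 0.1×18)×10⁻⁴ = 2.36×10⁻⁴ K⁻¹
Layer 3: α = (0.56 + 0.1×8.7)×10⁻⁴ = 1.43×10⁻⁴ K⁻¹
Layer 4: α = (0.56 + 0.1×2.1)×10⁻⁴ = 0.77×10⁻⁴ K⁻¹
210 × 2.76×10⁻⁴ × 0.64 = 0.0370944 m
210–470 m: 0.34 × 2.36×10⁻⁴ × 260 = 0.0208624 m
Layer 3: 530 × 1.43×10⁻⁴ × 0.68 = 0.0515372 m
1000–2000 m: 0.71 × 1000 × 0.77×10⁻⁴ = 0.05467 m
Δh = 0.0370944 + 0.0208624 + 0.0515372 + 0.05467 = 0.164164 m

about 160 mm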